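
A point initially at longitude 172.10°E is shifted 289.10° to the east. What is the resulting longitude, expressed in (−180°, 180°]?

101.20°E

Start at +172.10°; shift +289.10° → +461.20°.
+461.20° lies outside (−180°, 180°]; subtract 360° → +101.20°.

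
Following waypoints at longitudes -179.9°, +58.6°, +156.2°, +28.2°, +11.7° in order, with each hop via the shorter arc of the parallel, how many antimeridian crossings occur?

Leg 1: -179.9° → +58.6°, shortest Δλ = -121.5° (west) — crosses 180°.
Leg 2: +58.6° → +156.2°, shortest Δλ = 97.6° (east) — does not cross 180°.
Leg 3: +156.2° → +28.2°, shortest Δλ = -128.0° (west) — does not cross 180°.
Leg 4: +28.2° → +11.7°, shortest Δλ = -16.5° (west) — does not cross 180°.
Total crossings: 1.

1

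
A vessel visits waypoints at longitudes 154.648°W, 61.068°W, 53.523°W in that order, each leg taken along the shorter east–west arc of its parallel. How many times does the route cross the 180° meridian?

0

Leg 1: -154.648° → -61.068°, shortest Δλ = 93.58° (east) — does not cross 180°.
Leg 2: -61.068° → -53.523°, shortest Δλ = 7.545° (east) — does not cross 180°.
Total crossings: 0.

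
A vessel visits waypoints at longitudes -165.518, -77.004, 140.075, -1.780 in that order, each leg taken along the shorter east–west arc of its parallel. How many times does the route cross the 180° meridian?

1

Leg 1: -165.518° → -77.004°, shortest Δλ = 88.514° (east) — does not cross 180°.
Leg 2: -77.004° → +140.075°, shortest Δλ = -142.921° (west) — crosses 180°.
Leg 3: +140.075° → -1.780°, shortest Δλ = -141.855° (west) — does not cross 180°.
Total crossings: 1.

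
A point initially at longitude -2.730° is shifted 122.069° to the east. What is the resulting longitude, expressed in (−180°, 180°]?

Start at -2.730°; shift +122.069° → +119.339°.
+119.339° already lies in (−180°, 180°].

+119.339°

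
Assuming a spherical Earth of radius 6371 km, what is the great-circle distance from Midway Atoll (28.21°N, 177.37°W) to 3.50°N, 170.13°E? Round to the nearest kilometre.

3050 km

Δλ = 170.13 − -177.37 = 347.50°; wrapped into (−180°, 180°]: -12.50°.
Δφ = 3.50 − 28.21 = -24.71°.
a = sin²(Δφ/2) + cos φ₁ · cos φ₂ · sin²(Δλ/2) = 0.056207.
c = 2·atan2(√a, √(1−a)) = 0.47872 rad → d = 6371·c ≈ 3049.92 km.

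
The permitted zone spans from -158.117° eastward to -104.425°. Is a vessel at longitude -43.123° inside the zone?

No

Band width going east from -158.117° to -104.425°: ((-104.425 − -158.117) mod 360) = 53.692°.
Offset of -43.123° east of the west edge: ((-43.123 − -158.117) mod 360) = 114.994°.
114.994° > 53.692° ⇒ outside.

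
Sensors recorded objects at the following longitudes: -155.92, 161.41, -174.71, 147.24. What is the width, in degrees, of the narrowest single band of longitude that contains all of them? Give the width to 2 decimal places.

Sort the longitudes: -174.71°, -155.92°, +147.24°, +161.41°.
Eastward gaps between consecutive values (wrapping around): 18.79°, 303.16°, 14.17°, 23.88°.
Largest gap = 303.16° ⇒ minimal covering band is its complement: 360° − 303.16° = 56.84°.
Band runs from +147.24° eastward to -155.92°, crossing the antimeridian.

56.84°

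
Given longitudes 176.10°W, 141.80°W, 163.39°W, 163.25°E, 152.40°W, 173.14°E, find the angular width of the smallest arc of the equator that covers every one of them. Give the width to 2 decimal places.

54.95°

Sort the longitudes: -176.10°, -163.39°, -152.40°, -141.80°, +163.25°, +173.14°.
Eastward gaps between consecutive values (wrapping around): 12.71°, 10.99°, 10.60°, 305.05°, 9.89°, 10.76°.
Largest gap = 305.05° ⇒ minimal covering band is its complement: 360° − 305.05° = 54.95°.
Band runs from +163.25° eastward to -141.80°, crossing the antimeridian.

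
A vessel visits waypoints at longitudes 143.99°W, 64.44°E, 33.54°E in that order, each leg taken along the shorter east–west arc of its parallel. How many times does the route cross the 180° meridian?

1

Leg 1: -143.99° → +64.44°, shortest Δλ = -151.57° (west) — crosses 180°.
Leg 2: +64.44° → +33.54°, shortest Δλ = -30.9° (west) — does not cross 180°.
Total crossings: 1.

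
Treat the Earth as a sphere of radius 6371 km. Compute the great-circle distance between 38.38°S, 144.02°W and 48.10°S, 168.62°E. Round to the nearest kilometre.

3918 km

Δλ = 168.62 − -144.02 = 312.64°; wrapped into (−180°, 180°]: -47.36°.
Δφ = -48.10 − -38.38 = -9.72°.
a = sin²(Δφ/2) + cos φ₁ · cos φ₂ · sin²(Δλ/2) = 0.091624.
c = 2·atan2(√a, √(1−a)) = 0.61504 rad → d = 6371·c ≈ 3918.41 km.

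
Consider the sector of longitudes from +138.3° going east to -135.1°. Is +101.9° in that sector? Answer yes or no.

No

Band width going east from +138.3° to -135.1°: ((-135.1 − 138.3) mod 360) = 86.6°.
Offset of +101.9° east of the west edge: ((101.9 − 138.3) mod 360) = 323.6°.
323.6° > 86.6° ⇒ outside.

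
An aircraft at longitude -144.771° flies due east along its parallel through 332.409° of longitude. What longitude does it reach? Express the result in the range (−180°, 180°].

-172.362°

Start at -144.771°; shift +332.409° → +187.638°.
+187.638° lies outside (−180°, 180°]; subtract 360° → -172.362°.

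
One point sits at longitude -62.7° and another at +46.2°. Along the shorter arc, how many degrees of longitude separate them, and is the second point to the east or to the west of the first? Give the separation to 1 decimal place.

108.9° east

Raw difference: 46.2 − -62.7 = 108.9°.
Normalise into (−180°, 180°]: 108.9° stays 108.9°.
Positive ⇒ the second point lies to the east; separation 108.9°.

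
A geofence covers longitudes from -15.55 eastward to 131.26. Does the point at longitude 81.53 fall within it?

Yes

Band width going east from -15.55° to +131.26°: ((131.26 − -15.55) mod 360) = 146.81°.
Offset of +81.53° east of the west edge: ((81.53 − -15.55) mod 360) = 97.08°.
97.08° ≤ 146.81° ⇒ inside.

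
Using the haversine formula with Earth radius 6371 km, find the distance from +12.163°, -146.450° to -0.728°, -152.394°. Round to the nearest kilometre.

Δλ = -152.394 − -146.450 = -5.944°.
Δφ = -0.728 − 12.163 = -12.891°.
a = sin²(Δφ/2) + cos φ₁ · cos φ₂ · sin²(Δλ/2) = 0.015230.
c = 2·atan2(√a, √(1−a)) = 0.24745 rad → d = 6371·c ≈ 1576.48 km.

1576 km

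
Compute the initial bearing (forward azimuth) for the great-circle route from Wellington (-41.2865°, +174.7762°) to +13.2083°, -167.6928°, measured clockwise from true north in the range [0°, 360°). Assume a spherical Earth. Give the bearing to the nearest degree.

21°

Δλ = -167.6928 − 174.7762 = -342.4690°; wrapped into (−180°, 180°]: 17.5310°.
θ = atan2( sin Δλ · cos φ₂ , cos φ₁ · sin φ₂ − sin φ₁ · cos φ₂ · cos Δλ )
  = atan2(0.29325, 0.78423) = 20.503° → normalised to [0°, 360°): 20.503°.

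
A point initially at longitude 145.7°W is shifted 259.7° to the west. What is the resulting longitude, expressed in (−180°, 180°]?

Start at -145.7°; shift −259.7° → -405.4°.
-405.4° lies outside (−180°, 180°]; add 360° → -45.4°.

45.4°W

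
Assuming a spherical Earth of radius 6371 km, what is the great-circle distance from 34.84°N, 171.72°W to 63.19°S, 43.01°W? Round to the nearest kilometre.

15328 km

Δλ = -43.01 − -171.72 = 128.71°.
Δφ = -63.19 − 34.84 = -98.03°.
a = sin²(Δφ/2) + cos φ₁ · cos φ₂ · sin²(Δλ/2) = 0.870692.
c = 2·atan2(√a, √(1−a)) = 2.40593 rad → d = 6371·c ≈ 15328.16 km.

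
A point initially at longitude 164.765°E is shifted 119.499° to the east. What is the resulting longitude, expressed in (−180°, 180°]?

Start at +164.765°; shift +119.499° → +284.264°.
+284.264° lies outside (−180°, 180°]; subtract 360° → -75.736°.

75.736°W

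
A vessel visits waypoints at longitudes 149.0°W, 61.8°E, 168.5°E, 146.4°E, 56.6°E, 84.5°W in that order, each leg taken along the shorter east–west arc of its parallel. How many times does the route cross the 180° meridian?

1

Leg 1: -149.0° → +61.8°, shortest Δλ = -149.2° (west) — crosses 180°.
Leg 2: +61.8° → +168.5°, shortest Δλ = 106.7° (east) — does not cross 180°.
Leg 3: +168.5° → +146.4°, shortest Δλ = -22.1° (west) — does not cross 180°.
Leg 4: +146.4° → +56.6°, shortest Δλ = -89.8° (west) — does not cross 180°.
Leg 5: +56.6° → -84.5°, shortest Δλ = -141.1° (west) — does not cross 180°.
Total crossings: 1.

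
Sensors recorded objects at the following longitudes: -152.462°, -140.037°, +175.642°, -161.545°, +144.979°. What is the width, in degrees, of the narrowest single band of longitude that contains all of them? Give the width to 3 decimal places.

Sort the longitudes: -161.545°, -152.462°, -140.037°, +144.979°, +175.642°.
Eastward gaps between consecutive values (wrapping around): 9.083°, 12.425°, 285.016°, 30.663°, 22.813°.
Largest gap = 285.016° ⇒ minimal covering band is its complement: 360° − 285.016° = 74.984°.
Band runs from +144.979° eastward to -140.037°, crossing the antimeridian.

74.984°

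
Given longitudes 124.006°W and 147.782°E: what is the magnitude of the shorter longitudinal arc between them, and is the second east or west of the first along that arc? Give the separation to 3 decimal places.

88.212° west

Raw difference: 147.782 − -124.006 = 271.788°.
Normalise into (−180°, 180°]: 271.788° − 360° = -88.212°.
Negative ⇒ the second point lies to the west; separation 88.212°.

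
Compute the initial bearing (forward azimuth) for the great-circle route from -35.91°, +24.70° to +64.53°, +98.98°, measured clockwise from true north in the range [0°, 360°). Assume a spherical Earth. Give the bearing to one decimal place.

Δλ = 98.98 − 24.70 = 74.28°.
θ = atan2( sin Δλ · cos φ₂ , cos φ₁ · sin φ₂ − sin φ₁ · cos φ₂ · cos Δλ )
  = atan2(0.41395, 0.79956) = 27.372° → normalised to [0°, 360°): 27.372°.

27.4°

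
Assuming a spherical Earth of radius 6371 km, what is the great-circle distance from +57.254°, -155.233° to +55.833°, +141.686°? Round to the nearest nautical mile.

Δλ = 141.686 − -155.233 = 296.919°; wrapped into (−180°, 180°]: -63.081°.
Δφ = 55.833 − 57.254 = -1.421°.
a = sin²(Δφ/2) + cos φ₁ · cos φ₂ · sin²(Δλ/2) = 0.083279.
c = 2·atan2(√a, √(1−a)) = 0.58549 rad → d = 6371·c ≈ 3730.15 km ≈ 2014.12 nmi.

2014 nmi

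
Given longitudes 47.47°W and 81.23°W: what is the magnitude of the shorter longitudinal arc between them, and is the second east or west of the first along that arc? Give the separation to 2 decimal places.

33.76° west

Raw difference: -81.23 − -47.47 = -33.76°.
Normalise into (−180°, 180°]: -33.76° stays -33.76°.
Negative ⇒ the second point lies to the west; separation 33.76°.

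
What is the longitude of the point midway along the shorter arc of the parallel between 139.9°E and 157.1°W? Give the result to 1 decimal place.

171.4°E

Signed shortest Δλ from +139.9° to -157.1° is +63.0°.
Midpoint longitude = +139.9° + (+63.0°)/2 = +139.9° + 31.5° = +171.4°.
(The naïve average (+139.9 + -157.1)/2 = -8.6° is on the wrong side of the globe.)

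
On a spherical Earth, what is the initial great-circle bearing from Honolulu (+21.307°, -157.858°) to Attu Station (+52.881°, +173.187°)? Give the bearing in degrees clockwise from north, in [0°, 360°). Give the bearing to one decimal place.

Δλ = 173.187 − -157.858 = 331.045°; wrapped into (−180°, 180°]: -28.955°.
θ = atan2( sin Δλ · cos φ₂ , cos φ₁ · sin φ₂ − sin φ₁ · cos φ₂ · cos Δλ )
  = atan2(-0.29215, 0.55101) = -27.933° → normalised to [0°, 360°): 332.067°.

332.1°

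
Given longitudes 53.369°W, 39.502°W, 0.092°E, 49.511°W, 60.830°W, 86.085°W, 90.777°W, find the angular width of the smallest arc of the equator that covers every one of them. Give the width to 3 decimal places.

90.869°

Sort the longitudes: -90.777°, -86.085°, -60.830°, -53.369°, -49.511°, -39.502°, +0.092°.
Eastward gaps between consecutive values (wrapping around): 4.692°, 25.255°, 7.461°, 3.858°, 10.009°, 39.594°, 269.131°.
Largest gap = 269.131° ⇒ minimal covering band is its complement: 360° − 269.131° = 90.869°.
Band runs from -90.777° eastward to +0.092°.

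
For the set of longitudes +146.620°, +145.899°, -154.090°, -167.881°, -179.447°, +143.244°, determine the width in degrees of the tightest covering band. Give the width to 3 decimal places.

Sort the longitudes: -179.447°, -167.881°, -154.090°, +143.244°, +145.899°, +146.620°.
Eastward gaps between consecutive values (wrapping around): 11.566°, 13.791°, 297.334°, 2.655°, 0.721°, 33.933°.
Largest gap = 297.334° ⇒ minimal covering band is its complement: 360° − 297.334° = 62.666°.
Band runs from +143.244° eastward to -154.090°, crossing the antimeridian.

62.666°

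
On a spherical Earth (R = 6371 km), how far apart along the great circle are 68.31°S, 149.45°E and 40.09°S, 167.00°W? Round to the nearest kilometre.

Δλ = -167.00 − 149.45 = -316.45°; wrapped into (−180°, 180°]: 43.55°.
Δφ = -40.09 − -68.31 = 28.22°.
a = sin²(Δφ/2) + cos φ₁ · cos φ₂ · sin²(Δλ/2) = 0.098340.
c = 2·atan2(√a, √(1−a)) = 0.63795 rad → d = 6371·c ≈ 4064.37 km.

4064 km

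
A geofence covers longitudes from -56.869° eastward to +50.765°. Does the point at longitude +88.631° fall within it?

No

Band width going east from -56.869° to +50.765°: ((50.765 − -56.869) mod 360) = 107.634°.
Offset of +88.631° east of the west edge: ((88.631 − -56.869) mod 360) = 145.500°.
145.500° > 107.634° ⇒ outside.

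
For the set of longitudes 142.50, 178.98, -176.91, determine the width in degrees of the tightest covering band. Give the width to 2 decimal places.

40.59°

Sort the longitudes: -176.91°, +142.50°, +178.98°.
Eastward gaps between consecutive values (wrapping around): 319.41°, 36.48°, 4.11°.
Largest gap = 319.41° ⇒ minimal covering band is its complement: 360° − 319.41° = 40.59°.
Band runs from +142.50° eastward to -176.91°, crossing the antimeridian.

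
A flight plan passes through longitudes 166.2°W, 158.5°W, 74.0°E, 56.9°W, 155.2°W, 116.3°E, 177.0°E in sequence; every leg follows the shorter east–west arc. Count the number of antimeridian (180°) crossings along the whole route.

Leg 1: -166.2° → -158.5°, shortest Δλ = 7.7° (east) — does not cross 180°.
Leg 2: -158.5° → +74.0°, shortest Δλ = -127.5° (west) — crosses 180°.
Leg 3: +74.0° → -56.9°, shortest Δλ = -130.9° (west) — does not cross 180°.
Leg 4: -56.9° → -155.2°, shortest Δλ = -98.3° (west) — does not cross 180°.
Leg 5: -155.2° → +116.3°, shortest Δλ = -88.5° (west) — crosses 180°.
Leg 6: +116.3° → +177.0°, shortest Δλ = 60.7° (east) — does not cross 180°.
Total crossings: 2.

2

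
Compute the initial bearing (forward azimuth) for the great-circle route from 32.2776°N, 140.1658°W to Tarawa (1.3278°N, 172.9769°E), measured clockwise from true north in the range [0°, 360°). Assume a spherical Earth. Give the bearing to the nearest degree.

Δλ = 172.9769 − -140.1658 = 313.1427°; wrapped into (−180°, 180°]: -46.8573°.
θ = atan2( sin Δλ · cos φ₂ , cos φ₁ · sin φ₂ − sin φ₁ · cos φ₂ · cos Δλ )
  = atan2(-0.72946, -0.34548) = -115.343° → normalised to [0°, 360°): 244.657°.

245°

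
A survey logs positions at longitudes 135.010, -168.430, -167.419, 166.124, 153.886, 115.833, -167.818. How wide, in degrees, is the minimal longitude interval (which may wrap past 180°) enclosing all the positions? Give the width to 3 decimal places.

76.748°

Sort the longitudes: -168.430°, -167.818°, -167.419°, +115.833°, +135.010°, +153.886°, +166.124°.
Eastward gaps between consecutive values (wrapping around): 0.612°, 0.399°, 283.252°, 19.177°, 18.876°, 12.238°, 25.446°.
Largest gap = 283.252° ⇒ minimal covering band is its complement: 360° − 283.252° = 76.748°.
Band runs from +115.833° eastward to -167.419°, crossing the antimeridian.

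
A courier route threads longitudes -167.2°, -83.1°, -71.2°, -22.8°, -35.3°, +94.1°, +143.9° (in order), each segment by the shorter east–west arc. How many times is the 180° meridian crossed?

0

Leg 1: -167.2° → -83.1°, shortest Δλ = 84.1° (east) — does not cross 180°.
Leg 2: -83.1° → -71.2°, shortest Δλ = 11.9° (east) — does not cross 180°.
Leg 3: -71.2° → -22.8°, shortest Δλ = 48.4° (east) — does not cross 180°.
Leg 4: -22.8° → -35.3°, shortest Δλ = -12.5° (west) — does not cross 180°.
Leg 5: -35.3° → +94.1°, shortest Δλ = 129.4° (east) — does not cross 180°.
Leg 6: +94.1° → +143.9°, shortest Δλ = 49.8° (east) — does not cross 180°.
Total crossings: 0.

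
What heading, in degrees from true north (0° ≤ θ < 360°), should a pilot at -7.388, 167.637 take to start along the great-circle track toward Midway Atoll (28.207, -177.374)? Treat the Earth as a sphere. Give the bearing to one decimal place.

21.5°

Δλ = -177.374 − 167.637 = -345.011°; wrapped into (−180°, 180°]: 14.989°.
θ = atan2( sin Δλ · cos φ₂ , cos φ₁ · sin φ₂ − sin φ₁ · cos φ₂ · cos Δλ )
  = atan2(0.22792, 0.57820) = 21.514° → normalised to [0°, 360°): 21.514°.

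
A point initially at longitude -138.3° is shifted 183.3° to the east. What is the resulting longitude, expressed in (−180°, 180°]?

Start at -138.3°; shift +183.3° → +45.0°.
+45.0° already lies in (−180°, 180°].

+45.0°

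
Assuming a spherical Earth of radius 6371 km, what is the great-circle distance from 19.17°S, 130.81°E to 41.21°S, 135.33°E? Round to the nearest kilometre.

Δλ = 135.33 − 130.81 = 4.52°.
Δφ = -41.21 − -19.17 = -22.04°.
a = sin²(Δφ/2) + cos φ₁ · cos φ₂ · sin²(Δλ/2) = 0.037644.
c = 2·atan2(√a, √(1−a)) = 0.39052 rad → d = 6371·c ≈ 2487.99 km.

2488 km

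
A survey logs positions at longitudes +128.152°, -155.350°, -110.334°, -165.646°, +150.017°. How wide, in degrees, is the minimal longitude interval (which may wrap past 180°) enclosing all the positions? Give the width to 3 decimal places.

121.514°

Sort the longitudes: -165.646°, -155.350°, -110.334°, +128.152°, +150.017°.
Eastward gaps between consecutive values (wrapping around): 10.296°, 45.016°, 238.486°, 21.865°, 44.337°.
Largest gap = 238.486° ⇒ minimal covering band is its complement: 360° − 238.486° = 121.514°.
Band runs from +128.152° eastward to -110.334°, crossing the antimeridian.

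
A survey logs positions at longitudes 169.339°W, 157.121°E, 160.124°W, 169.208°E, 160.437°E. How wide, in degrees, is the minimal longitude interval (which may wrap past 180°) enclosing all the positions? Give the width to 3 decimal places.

42.755°

Sort the longitudes: -169.339°, -160.124°, +157.121°, +160.437°, +169.208°.
Eastward gaps between consecutive values (wrapping around): 9.215°, 317.245°, 3.316°, 8.771°, 21.453°.
Largest gap = 317.245° ⇒ minimal covering band is its complement: 360° − 317.245° = 42.755°.
Band runs from +157.121° eastward to -160.124°, crossing the antimeridian.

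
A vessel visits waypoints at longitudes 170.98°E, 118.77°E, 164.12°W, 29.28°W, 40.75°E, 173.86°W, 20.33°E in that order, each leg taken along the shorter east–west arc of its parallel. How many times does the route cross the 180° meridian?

Leg 1: +170.98° → +118.77°, shortest Δλ = -52.21° (west) — does not cross 180°.
Leg 2: +118.77° → -164.12°, shortest Δλ = 77.11° (east) — crosses 180°.
Leg 3: -164.12° → -29.28°, shortest Δλ = 134.84° (east) — does not cross 180°.
Leg 4: -29.28° → +40.75°, shortest Δλ = 70.03° (east) — does not cross 180°.
Leg 5: +40.75° → -173.86°, shortest Δλ = 145.39° (east) — crosses 180°.
Leg 6: -173.86° → +20.33°, shortest Δλ = -165.81° (west) — crosses 180°.
Total crossings: 3.

3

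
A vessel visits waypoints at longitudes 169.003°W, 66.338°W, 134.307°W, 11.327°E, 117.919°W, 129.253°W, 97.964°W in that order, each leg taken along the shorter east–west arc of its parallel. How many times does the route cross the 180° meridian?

0

Leg 1: -169.003° → -66.338°, shortest Δλ = 102.665° (east) — does not cross 180°.
Leg 2: -66.338° → -134.307°, shortest Δλ = -67.969° (west) — does not cross 180°.
Leg 3: -134.307° → +11.327°, shortest Δλ = 145.634° (east) — does not cross 180°.
Leg 4: +11.327° → -117.919°, shortest Δλ = -129.246° (west) — does not cross 180°.
Leg 5: -117.919° → -129.253°, shortest Δλ = -11.334° (west) — does not cross 180°.
Leg 6: -129.253° → -97.964°, shortest Δλ = 31.289° (east) — does not cross 180°.
Total crossings: 0.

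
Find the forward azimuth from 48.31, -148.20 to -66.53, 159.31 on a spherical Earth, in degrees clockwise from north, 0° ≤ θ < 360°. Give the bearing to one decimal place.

Δλ = 159.31 − -148.20 = 307.51°; wrapped into (−180°, 180°]: -52.49°.
θ = atan2( sin Δλ · cos φ₂ , cos φ₁ · sin φ₂ − sin φ₁ · cos φ₂ · cos Δλ )
  = atan2(-0.31593, -0.79117) = -158.232° → normalised to [0°, 360°): 201.768°.

201.8°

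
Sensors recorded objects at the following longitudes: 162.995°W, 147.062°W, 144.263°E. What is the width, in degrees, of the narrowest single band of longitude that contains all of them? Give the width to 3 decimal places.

Sort the longitudes: -162.995°, -147.062°, +144.263°.
Eastward gaps between consecutive values (wrapping around): 15.933°, 291.325°, 52.742°.
Largest gap = 291.325° ⇒ minimal covering band is its complement: 360° − 291.325° = 68.675°.
Band runs from +144.263° eastward to -147.062°, crossing the antimeridian.

68.675°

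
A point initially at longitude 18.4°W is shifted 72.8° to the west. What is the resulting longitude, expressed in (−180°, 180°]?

91.2°W

Start at -18.4°; shift −72.8° → -91.2°.
-91.2° already lies in (−180°, 180°].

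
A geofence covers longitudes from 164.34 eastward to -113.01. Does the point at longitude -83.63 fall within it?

No

Band width going east from +164.34° to -113.01°: ((-113.01 − 164.34) mod 360) = 82.65°.
Offset of -83.63° east of the west edge: ((-83.63 − 164.34) mod 360) = 112.03°.
112.03° > 82.65° ⇒ outside.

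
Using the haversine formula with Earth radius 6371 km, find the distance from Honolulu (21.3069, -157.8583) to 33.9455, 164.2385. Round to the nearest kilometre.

3963 km

Δλ = 164.2385 − -157.8583 = 322.0968°; wrapped into (−180°, 180°]: -37.9032°.
Δφ = 33.9455 − 21.3069 = 12.6386°.
a = sin²(Δφ/2) + cos φ₁ · cos φ₂ · sin²(Δλ/2) = 0.093633.
c = 2·atan2(√a, √(1−a)) = 0.62197 rad → d = 6371·c ≈ 3962.56 km.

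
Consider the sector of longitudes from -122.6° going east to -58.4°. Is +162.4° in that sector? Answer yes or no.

No

Band width going east from -122.6° to -58.4°: ((-58.4 − -122.6) mod 360) = 64.2°.
Offset of +162.4° east of the west edge: ((162.4 − -122.6) mod 360) = 285.0°.
285.0° > 64.2° ⇒ outside.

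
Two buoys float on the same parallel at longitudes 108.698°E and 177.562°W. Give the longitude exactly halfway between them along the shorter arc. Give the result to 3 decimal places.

145.568°E

Signed shortest Δλ from +108.698° to -177.562° is +73.740°.
Midpoint longitude = +108.698° + (+73.740°)/2 = +108.698° + 36.870° = +145.568°.
(The naïve average (+108.698 + -177.562)/2 = -34.432° is on the wrong side of the globe.)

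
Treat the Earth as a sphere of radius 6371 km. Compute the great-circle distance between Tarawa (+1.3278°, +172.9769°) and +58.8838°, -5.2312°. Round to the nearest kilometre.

Δλ = -5.2312 − 172.9769 = -178.2081°.
Δφ = 58.8838 − 1.3278 = 57.5560°.
a = sin²(Δφ/2) + cos φ₁ · cos φ₂ · sin²(Δλ/2) = 0.748273.
c = 2·atan2(√a, √(1−a)) = 2.09041 rad → d = 6371·c ≈ 13318.01 km.

13318 km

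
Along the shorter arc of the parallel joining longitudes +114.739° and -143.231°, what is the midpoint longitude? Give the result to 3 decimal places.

Signed shortest Δλ from +114.739° to -143.231° is +102.030°.
Midpoint longitude = +114.739° + (+102.030°)/2 = +114.739° + 51.015° = +165.754°.
(The naïve average (+114.739 + -143.231)/2 = -14.246° is on the wrong side of the globe.)

+165.754°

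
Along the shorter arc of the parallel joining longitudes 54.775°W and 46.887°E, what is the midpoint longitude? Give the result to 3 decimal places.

Signed shortest Δλ from -54.775° to +46.887° is +101.662°.
Midpoint longitude = -54.775° + (+101.662°)/2 = -54.775° + 50.831° = -3.944°.

3.944°W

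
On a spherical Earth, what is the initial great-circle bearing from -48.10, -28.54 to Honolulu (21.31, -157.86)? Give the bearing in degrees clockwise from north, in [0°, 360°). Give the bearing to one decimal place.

254.7°

Δλ = -157.86 − -28.54 = -129.32°.
θ = atan2( sin Δλ · cos φ₂ , cos φ₁ · sin φ₂ − sin φ₁ · cos φ₂ · cos Δλ )
  = atan2(-0.72073, -0.19669) = -105.264° → normalised to [0°, 360°): 254.736°.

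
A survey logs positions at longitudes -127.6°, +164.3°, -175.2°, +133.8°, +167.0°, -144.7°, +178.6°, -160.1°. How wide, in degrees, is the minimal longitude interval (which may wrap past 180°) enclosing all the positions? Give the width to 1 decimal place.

98.6°

Sort the longitudes: -175.2°, -160.1°, -144.7°, -127.6°, +133.8°, +164.3°, +167.0°, +178.6°.
Eastward gaps between consecutive values (wrapping around): 15.1°, 15.4°, 17.1°, 261.4°, 30.5°, 2.7°, 11.6°, 6.2°.
Largest gap = 261.4° ⇒ minimal covering band is its complement: 360° − 261.4° = 98.6°.
Band runs from +133.8° eastward to -127.6°, crossing the antimeridian.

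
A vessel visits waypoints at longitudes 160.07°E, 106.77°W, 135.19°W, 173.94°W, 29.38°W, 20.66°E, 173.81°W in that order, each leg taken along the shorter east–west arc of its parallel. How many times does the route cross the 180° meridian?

2

Leg 1: +160.07° → -106.77°, shortest Δλ = 93.16° (east) — crosses 180°.
Leg 2: -106.77° → -135.19°, shortest Δλ = -28.42° (west) — does not cross 180°.
Leg 3: -135.19° → -173.94°, shortest Δλ = -38.75° (west) — does not cross 180°.
Leg 4: -173.94° → -29.38°, shortest Δλ = 144.56° (east) — does not cross 180°.
Leg 5: -29.38° → +20.66°, shortest Δλ = 50.04° (east) — does not cross 180°.
Leg 6: +20.66° → -173.81°, shortest Δλ = 165.53° (east) — crosses 180°.
Total crossings: 2.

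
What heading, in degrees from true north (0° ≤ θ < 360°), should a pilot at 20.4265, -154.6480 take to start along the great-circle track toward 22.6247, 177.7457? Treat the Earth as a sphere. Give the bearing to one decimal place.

279.9°

Δλ = 177.7457 − -154.6480 = 332.3937°; wrapped into (−180°, 180°]: -27.6063°.
θ = atan2( sin Δλ · cos φ₂ , cos φ₁ · sin φ₂ − sin φ₁ · cos φ₂ · cos Δλ )
  = atan2(-0.42773, 0.07503) = -80.051° → normalised to [0°, 360°): 279.949°.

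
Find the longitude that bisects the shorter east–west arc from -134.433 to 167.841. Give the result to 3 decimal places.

Signed shortest Δλ from -134.433° to +167.841° is -57.726°.
Midpoint longitude = -134.433° + (-57.726°)/2 = -134.433° − 28.863° = -163.296°.
(The naïve average (-134.433 + +167.841)/2 = 16.704° is on the wrong side of the globe.)

-163.296°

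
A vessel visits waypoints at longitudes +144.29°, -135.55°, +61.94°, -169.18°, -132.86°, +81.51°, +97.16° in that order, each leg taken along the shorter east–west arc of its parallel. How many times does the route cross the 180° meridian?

Leg 1: +144.29° → -135.55°, shortest Δλ = 80.16° (east) — crosses 180°.
Leg 2: -135.55° → +61.94°, shortest Δλ = -162.51° (west) — crosses 180°.
Leg 3: +61.94° → -169.18°, shortest Δλ = 128.88° (east) — crosses 180°.
Leg 4: -169.18° → -132.86°, shortest Δλ = 36.32° (east) — does not cross 180°.
Leg 5: -132.86° → +81.51°, shortest Δλ = -145.63° (west) — crosses 180°.
Leg 6: +81.51° → +97.16°, shortest Δλ = 15.65° (east) — does not cross 180°.
Total crossings: 4.

4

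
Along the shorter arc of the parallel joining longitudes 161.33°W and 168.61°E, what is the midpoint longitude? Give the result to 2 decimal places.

176.36°W

Signed shortest Δλ from -161.33° to +168.61° is -30.06°.
Midpoint longitude = -161.33° + (-30.06°)/2 = -161.33° − 15.03° = -176.36°.
(The naïve average (-161.33 + +168.61)/2 = 3.64° is on the wrong side of the globe.)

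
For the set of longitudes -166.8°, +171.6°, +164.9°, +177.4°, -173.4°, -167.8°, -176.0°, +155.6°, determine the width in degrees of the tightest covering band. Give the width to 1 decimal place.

37.6°

Sort the longitudes: -176.0°, -173.4°, -167.8°, -166.8°, +155.6°, +164.9°, +171.6°, +177.4°.
Eastward gaps between consecutive values (wrapping around): 2.6°, 5.6°, 1.0°, 322.4°, 9.3°, 6.7°, 5.8°, 6.6°.
Largest gap = 322.4° ⇒ minimal covering band is its complement: 360° − 322.4° = 37.6°.
Band runs from +155.6° eastward to -166.8°, crossing the antimeridian.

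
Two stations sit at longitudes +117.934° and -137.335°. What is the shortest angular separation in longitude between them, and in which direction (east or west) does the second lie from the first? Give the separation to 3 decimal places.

Raw difference: -137.335 − 117.934 = -255.269°.
Normalise into (−180°, 180°]: -255.269° + 360° = 104.731°.
Positive ⇒ the second point lies to the east; separation 104.731°.

104.731° east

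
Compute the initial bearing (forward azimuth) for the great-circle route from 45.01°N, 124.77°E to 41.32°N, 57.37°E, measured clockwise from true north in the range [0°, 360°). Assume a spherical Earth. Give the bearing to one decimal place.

Δλ = 57.37 − 124.77 = -67.40°.
θ = atan2( sin Δλ · cos φ₂ , cos φ₁ · sin φ₂ − sin φ₁ · cos φ₂ · cos Δλ )
  = atan2(-0.69336, 0.26268) = -69.251° → normalised to [0°, 360°): 290.749°.

290.7°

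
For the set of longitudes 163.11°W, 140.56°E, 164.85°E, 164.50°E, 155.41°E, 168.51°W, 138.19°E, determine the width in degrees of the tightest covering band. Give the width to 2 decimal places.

58.70°

Sort the longitudes: -168.51°, -163.11°, +138.19°, +140.56°, +155.41°, +164.50°, +164.85°.
Eastward gaps between consecutive values (wrapping around): 5.40°, 301.30°, 2.37°, 14.85°, 9.09°, 0.35°, 26.64°.
Largest gap = 301.30° ⇒ minimal covering band is its complement: 360° − 301.30° = 58.70°.
Band runs from +138.19° eastward to -163.11°, crossing the antimeridian.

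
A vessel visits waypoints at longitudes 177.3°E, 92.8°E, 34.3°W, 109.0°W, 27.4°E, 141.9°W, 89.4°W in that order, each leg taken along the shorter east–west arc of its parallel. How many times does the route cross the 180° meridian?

Leg 1: +177.3° → +92.8°, shortest Δλ = -84.5° (west) — does not cross 180°.
Leg 2: +92.8° → -34.3°, shortest Δλ = -127.1° (west) — does not cross 180°.
Leg 3: -34.3° → -109.0°, shortest Δλ = -74.7° (west) — does not cross 180°.
Leg 4: -109.0° → +27.4°, shortest Δλ = 136.4° (east) — does not cross 180°.
Leg 5: +27.4° → -141.9°, shortest Δλ = -169.3° (west) — does not cross 180°.
Leg 6: -141.9° → -89.4°, shortest Δλ = 52.5° (east) — does not cross 180°.
Total crossings: 0.

0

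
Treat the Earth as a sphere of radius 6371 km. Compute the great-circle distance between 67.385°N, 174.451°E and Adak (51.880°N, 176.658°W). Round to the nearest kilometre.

1791 km

Δλ = -176.658 − 174.451 = -351.109°; wrapped into (−180°, 180°]: 8.891°.
Δφ = 51.880 − 67.385 = -15.505°.
a = sin²(Δφ/2) + cos φ₁ · cos φ₂ · sin²(Δλ/2) = 0.019623.
c = 2·atan2(√a, √(1−a)) = 0.28109 rad → d = 6371·c ≈ 1790.80 km.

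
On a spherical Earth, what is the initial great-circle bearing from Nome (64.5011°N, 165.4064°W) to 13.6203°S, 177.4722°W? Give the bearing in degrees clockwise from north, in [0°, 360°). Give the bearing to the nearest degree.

192°

Δλ = -177.4722 − -165.4064 = -12.0658°.
θ = atan2( sin Δλ · cos φ₂ , cos φ₁ · sin φ₂ − sin φ₁ · cos φ₂ · cos Δλ )
  = atan2(-0.20316, -0.95921) = -168.042° → normalised to [0°, 360°): 191.958°.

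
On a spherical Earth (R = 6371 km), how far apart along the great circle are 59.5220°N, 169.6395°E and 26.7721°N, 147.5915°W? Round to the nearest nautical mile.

Δλ = -147.5915 − 169.6395 = -317.2310°; wrapped into (−180°, 180°]: 42.7690°.
Δφ = 26.7721 − 59.5220 = -32.7499°.
a = sin²(Δφ/2) + cos φ₁ · cos φ₂ · sin²(Δλ/2) = 0.139685.
c = 2·atan2(√a, √(1−a)) = 0.76609 rad → d = 6371·c ≈ 4880.74 km ≈ 2635.39 nmi.

2635 nmi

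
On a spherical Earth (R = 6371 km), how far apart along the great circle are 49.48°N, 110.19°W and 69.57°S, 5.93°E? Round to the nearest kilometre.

Δλ = 5.93 − -110.19 = 116.12°.
Δφ = -69.57 − 49.48 = -119.05°.
a = sin²(Δφ/2) + cos φ₁ · cos φ₂ · sin²(Δλ/2) = 0.906104.
c = 2·atan2(√a, √(1−a)) = 2.51872 rad → d = 6371·c ≈ 16046.79 km.

16047 km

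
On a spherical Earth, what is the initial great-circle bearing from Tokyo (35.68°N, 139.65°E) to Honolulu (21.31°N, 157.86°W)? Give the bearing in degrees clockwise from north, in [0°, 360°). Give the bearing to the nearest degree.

87°

Δλ = -157.86 − 139.65 = -297.51°; wrapped into (−180°, 180°]: 62.49°.
θ = atan2( sin Δλ · cos φ₂ , cos φ₁ · sin φ₂ − sin φ₁ · cos φ₂ · cos Δλ )
  = atan2(0.82629, 0.04421) = 86.938° → normalised to [0°, 360°): 86.938°.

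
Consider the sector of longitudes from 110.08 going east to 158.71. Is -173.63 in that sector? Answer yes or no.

No

Band width going east from +110.08° to +158.71°: ((158.71 − 110.08) mod 360) = 48.63°.
Offset of -173.63° east of the west edge: ((-173.63 − 110.08) mod 360) = 76.29°.
76.29° > 48.63° ⇒ outside.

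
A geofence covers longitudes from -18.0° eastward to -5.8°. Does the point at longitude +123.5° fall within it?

No

Band width going east from -18.0° to -5.8°: ((-5.8 − -18.0) mod 360) = 12.2°.
Offset of +123.5° east of the west edge: ((123.5 − -18.0) mod 360) = 141.5°.
141.5° > 12.2° ⇒ outside.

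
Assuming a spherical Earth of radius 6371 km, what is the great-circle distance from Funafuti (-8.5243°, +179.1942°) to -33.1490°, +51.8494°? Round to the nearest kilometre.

Δλ = 51.8494 − 179.1942 = -127.3448°.
Δφ = -33.1490 − -8.5243 = -24.6247°.
a = sin²(Δφ/2) + cos φ₁ · cos φ₂ · sin²(Δλ/2) = 0.710610.
c = 2·atan2(√a, √(1−a)) = 2.00559 rad → d = 6371·c ≈ 12777.59 km.

12778 km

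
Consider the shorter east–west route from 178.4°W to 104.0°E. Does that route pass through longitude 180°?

Naïve |104.0 − -178.4| = 282.4° > 180°, so the shorter arc goes the other way round — across 180°.
Signed shortest Δλ = ((104.0 − -178.4 + 180) mod 360) − 180 = -77.6°.
Going west by 77.6° from -178.4° passes through 180° before reaching +104.0°.

Yes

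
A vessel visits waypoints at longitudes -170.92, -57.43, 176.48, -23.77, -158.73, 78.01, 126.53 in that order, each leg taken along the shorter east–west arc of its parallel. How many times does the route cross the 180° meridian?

3

Leg 1: -170.92° → -57.43°, shortest Δλ = 113.49° (east) — does not cross 180°.
Leg 2: -57.43° → +176.48°, shortest Δλ = -126.09° (west) — crosses 180°.
Leg 3: +176.48° → -23.77°, shortest Δλ = 159.75° (east) — crosses 180°.
Leg 4: -23.77° → -158.73°, shortest Δλ = -134.96° (west) — does not cross 180°.
Leg 5: -158.73° → +78.01°, shortest Δλ = -123.26° (west) — crosses 180°.
Leg 6: +78.01° → +126.53°, shortest Δλ = 48.52° (east) — does not cross 180°.
Total crossings: 3.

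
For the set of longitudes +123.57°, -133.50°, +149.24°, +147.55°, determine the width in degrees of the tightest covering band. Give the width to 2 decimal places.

Sort the longitudes: -133.50°, +123.57°, +147.55°, +149.24°.
Eastward gaps between consecutive values (wrapping around): 257.07°, 23.98°, 1.69°, 77.26°.
Largest gap = 257.07° ⇒ minimal covering band is its complement: 360° − 257.07° = 102.93°.
Band runs from +123.57° eastward to -133.50°, crossing the antimeridian.

102.93°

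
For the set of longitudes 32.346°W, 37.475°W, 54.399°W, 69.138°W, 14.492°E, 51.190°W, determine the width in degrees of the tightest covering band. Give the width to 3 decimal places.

Sort the longitudes: -69.138°, -54.399°, -51.190°, -37.475°, -32.346°, +14.492°.
Eastward gaps between consecutive values (wrapping around): 14.739°, 3.209°, 13.715°, 5.129°, 46.838°, 276.370°.
Largest gap = 276.370° ⇒ minimal covering band is its complement: 360° − 276.370° = 83.630°.
Band runs from -69.138° eastward to +14.492°.

83.630°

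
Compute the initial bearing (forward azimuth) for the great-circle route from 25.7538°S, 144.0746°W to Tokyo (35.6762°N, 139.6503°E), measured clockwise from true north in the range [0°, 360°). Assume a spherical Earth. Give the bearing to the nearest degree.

308°

Δλ = 139.6503 − -144.0746 = 283.7249°; wrapped into (−180°, 180°]: -76.2751°.
θ = atan2( sin Δλ · cos φ₂ , cos φ₁ · sin φ₂ − sin φ₁ · cos φ₂ · cos Δλ )
  = atan2(-0.78913, 0.60902) = -52.341° → normalised to [0°, 360°): 307.659°.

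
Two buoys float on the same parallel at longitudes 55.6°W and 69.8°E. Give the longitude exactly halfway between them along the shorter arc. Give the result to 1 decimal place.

7.1°E

Signed shortest Δλ from -55.6° to +69.8° is +125.4°.
Midpoint longitude = -55.6° + (+125.4°)/2 = -55.6° + 62.7° = +7.1°.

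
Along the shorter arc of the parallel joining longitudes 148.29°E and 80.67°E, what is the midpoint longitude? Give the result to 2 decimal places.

Signed shortest Δλ from +148.29° to +80.67° is -67.62°.
Midpoint longitude = +148.29° + (-67.62°)/2 = +148.29° − 33.81° = +114.48°.

114.48°E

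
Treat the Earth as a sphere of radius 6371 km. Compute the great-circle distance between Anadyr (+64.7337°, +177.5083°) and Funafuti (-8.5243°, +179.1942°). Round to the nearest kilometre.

8147 km

Δλ = 179.1942 − 177.5083 = 1.6859°.
Δφ = -8.5243 − 64.7337 = -73.2580°.
a = sin²(Δφ/2) + cos φ₁ · cos φ₂ · sin²(Δλ/2) = 0.356060.
c = 2·atan2(√a, √(1−a)) = 1.27878 rad → d = 6371·c ≈ 8147.13 km.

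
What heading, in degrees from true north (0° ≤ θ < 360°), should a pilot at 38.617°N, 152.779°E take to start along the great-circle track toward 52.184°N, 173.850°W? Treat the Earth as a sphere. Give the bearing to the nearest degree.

49°

Δλ = -173.850 − 152.779 = -326.629°; wrapped into (−180°, 180°]: 33.371°.
θ = atan2( sin Δλ · cos φ₂ , cos φ₁ · sin φ₂ − sin φ₁ · cos φ₂ · cos Δλ )
  = atan2(0.33726, 0.29767) = 48.567° → normalised to [0°, 360°): 48.567°.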